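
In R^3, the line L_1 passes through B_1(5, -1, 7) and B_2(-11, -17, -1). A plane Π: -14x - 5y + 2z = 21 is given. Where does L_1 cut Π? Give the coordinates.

A direction vector for L_1 is B_2 − B_1 = (-16, -16, -8).
Substitute r = (5, -1, 7) + t(-16, -16, -8) into the plane: -51 + 288t = 21, so t = 1/4.
Intersection: (5, -1, 7) + (1/4)·(-16, -16, -8) = (1, -5, 5).

(1, -5, 5)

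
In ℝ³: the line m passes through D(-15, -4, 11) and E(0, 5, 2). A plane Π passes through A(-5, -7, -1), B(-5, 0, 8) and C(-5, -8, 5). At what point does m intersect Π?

(-5, 2, 5)

A direction vector for m is E − D = (15, 9, -9).
AB = (0, 7, 9), AC = (0, -1, 6); a normal to Π is AB × AC = (51, 0, 0).
Using A: Π has equation 51x = -255.
Substitute r = (-15, -4, 11) + t(15, 9, -9) into the plane: -765 + 765t = -255, so t = 2/3.
Intersection: (-15, -4, 11) + (2/3)·(15, 9, -9) = (-5, 2, 5).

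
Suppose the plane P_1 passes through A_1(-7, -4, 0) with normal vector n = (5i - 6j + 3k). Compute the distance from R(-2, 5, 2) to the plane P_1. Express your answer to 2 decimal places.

2.75

P_1: n·r = n·A_1 gives 5x - 6y + 3z = -11.
n·R − d = (5)·(-2) + (-6)·(5) + (3)·(2) − (-11) = -23; |n| = √70.
Distance = |-23| / √70 = 23/√70 ≈ 2.75.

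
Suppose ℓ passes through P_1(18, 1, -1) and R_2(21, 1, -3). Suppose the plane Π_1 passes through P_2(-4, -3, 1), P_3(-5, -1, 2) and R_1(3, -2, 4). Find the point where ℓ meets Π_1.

(6, 1, 7)

A direction vector for ℓ is R_2 − P_1 = (3, 0, -2).
P_2P_3 = (-1, 2, 1), P_2R_1 = (7, 1, 3); a normal to Π_1 is P_2P_3 × P_2R_1 = (5, 10, -15).
Using P_2: Π_1 has equation 5x + 10y - 15z = -65.
Substitute r = (18, 1, -1) + t(3, 0, -2) into the plane: 115 + 45t = -65, so t = -4.
Intersection: (18, 1, -1) + (-4)·(3, 0, -2) = (6, 1, 7).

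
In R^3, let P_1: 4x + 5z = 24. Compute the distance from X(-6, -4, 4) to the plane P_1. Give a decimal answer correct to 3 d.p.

n·X − d = (4)·(-6) + (0)·(-4) + (5)·(4) − 24 = -28; |n| = √41.
Distance = |-28| / √41 = 28/√41 ≈ 4.373.

4.373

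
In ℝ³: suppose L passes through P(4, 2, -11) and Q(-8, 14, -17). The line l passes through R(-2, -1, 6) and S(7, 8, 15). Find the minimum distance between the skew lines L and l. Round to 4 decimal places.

17.4543

A direction vector for L is Q − P = (-12, 12, -6).
A direction vector for l is S − R = (9, 9, 9).
Common perpendicular direction n = (-12, 12, -6) × (9, 9, 9) = (162, 54, -216).
With w = (-2, -1, 6) − (4, 2, -11) = (-6, -3, 17), w · n = -4806.
Distance = |w · n| / |n| = |-4806| / √75816 ≈ 17.4543.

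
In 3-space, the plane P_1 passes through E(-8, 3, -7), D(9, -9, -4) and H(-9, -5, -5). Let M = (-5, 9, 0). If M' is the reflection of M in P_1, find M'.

ED = (17, -12, 3), EH = (-1, -8, 2); a normal to P_1 is ED × EH = (0, -37, -148).
Using E: P_1 has equation -37y - 148z = 925.
λ = (n·M − d)/|n|² = (-333 − 925)/23273 = -2/37.
Reflection = M − 2λn = (-5, 9, 0) − (-4/37)·(0, -37, -148) = (-5, 5, -16).

(-5, 5, -16)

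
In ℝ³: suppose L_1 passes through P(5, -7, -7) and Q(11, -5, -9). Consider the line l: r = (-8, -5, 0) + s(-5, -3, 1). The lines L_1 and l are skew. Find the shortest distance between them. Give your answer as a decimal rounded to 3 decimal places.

A direction vector for L_1 is Q − P = (6, 2, -2).
Common perpendicular direction n = (6, 2, -2) × (-5, -3, 1) = (-4, 4, -8).
With w = (-8, -5, 0) − (5, -7, -7) = (-13, 2, 7), w · n = 4.
Distance = |w · n| / |n| = |4| / √96 ≈ 0.408.

0.408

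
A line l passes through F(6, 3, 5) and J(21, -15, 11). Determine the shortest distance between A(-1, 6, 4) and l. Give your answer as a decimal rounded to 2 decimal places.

A direction vector for l is J − F = (15, -18, 6).
Taking (6, 3, 5) on l with direction v = (15, -18, 6): w = A − (6, 3, 5) = (-7, 3, -1), and w × v = (0, 27, 81).
Distance = |w × v| / |v| = √7290 / √585 ≈ 3.53.

3.53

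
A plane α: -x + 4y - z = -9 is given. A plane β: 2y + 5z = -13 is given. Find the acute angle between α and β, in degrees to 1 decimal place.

cos θ = |n₁·n₂| / (|n₁||n₂|) = |3| / (√18 · √29).
θ = arccos(0.13131) ≈ 82.5°.

82.5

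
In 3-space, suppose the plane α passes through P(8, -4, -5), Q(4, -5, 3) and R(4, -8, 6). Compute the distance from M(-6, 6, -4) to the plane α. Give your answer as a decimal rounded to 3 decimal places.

PQ = (-4, -1, 8), PR = (-4, -4, 11); a normal to α is PQ × PR = (21, 12, 12).
Using P: α has equation 21x + 12y + 12z = 60.
n·M − d = (21)·(-6) + (12)·(6) + (12)·(-4) − 60 = -162; |n| = √729.
Distance = |-162| / √729 = 162/√729 ≈ 6.000.

6.000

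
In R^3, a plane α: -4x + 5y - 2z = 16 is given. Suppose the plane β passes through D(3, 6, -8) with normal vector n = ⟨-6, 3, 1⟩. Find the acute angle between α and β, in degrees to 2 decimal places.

35.59

β: n·r = n·D gives -6x + 3y + z = -8.
cos θ = |n₁·n₂| / (|n₁||n₂|) = |37| / (√45 · √46).
θ = arccos(0.81324) ≈ 35.59°.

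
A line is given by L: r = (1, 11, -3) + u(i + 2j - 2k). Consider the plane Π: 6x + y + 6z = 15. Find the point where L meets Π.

(-3, 3, 5)

Substitute r = (1, 11, -3) + t(1, 2, -2) into the plane: -1 + (-4)t = 15, so t = -4.
Intersection: (1, 11, -3) + (-4)·(1, 2, -2) = (-3, 3, 5).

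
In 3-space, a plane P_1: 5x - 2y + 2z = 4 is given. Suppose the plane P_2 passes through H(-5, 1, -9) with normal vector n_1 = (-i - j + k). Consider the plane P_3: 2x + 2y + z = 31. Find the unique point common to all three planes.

(2, 10, 7)

P_2: n_1·r = n_1·H gives -x - y + z = -5.
Solving the 3×3 linear system 5x - 2y + 2z = 4, -x - y + z = -5, 2x + 2y + z = 31 (e.g. by elimination or Cramer's rule, determinant = -21) gives (2, 10, 7).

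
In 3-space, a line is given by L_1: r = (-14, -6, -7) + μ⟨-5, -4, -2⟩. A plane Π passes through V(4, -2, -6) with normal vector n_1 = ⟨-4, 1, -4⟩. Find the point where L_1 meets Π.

Π: n_1·r = n_1·V gives -4x + y - 4z = 6.
Substitute r = (-14, -6, -7) + t(-5, -4, -2) into the plane: 78 + 24t = 6, so t = -3.
Intersection: (-14, -6, -7) + (-3)·(-5, -4, -2) = (1, 6, -1).

(1, 6, -1)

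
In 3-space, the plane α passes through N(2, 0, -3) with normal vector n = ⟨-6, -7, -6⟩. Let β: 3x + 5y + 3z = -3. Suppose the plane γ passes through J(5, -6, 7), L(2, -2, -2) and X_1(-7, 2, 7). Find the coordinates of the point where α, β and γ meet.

α: n·r = n·N gives -6x - 7y - 6z = 6.
JL = (-3, 4, -9), JX_1 = (-12, 8, 0); a normal to γ is JL × JX_1 = (72, 108, 24).
Using J: γ has equation 72x + 108y + 24z = -120.
Solving the 3×3 linear system -6x - 7y - 6z = 6, 3x + 5y + 3z = -3, 72x + 108y + 24z = -120 (e.g. by elimination or Cramer's rule, determinant = 432) gives (-2, 0, 1).

(-2, 0, 1)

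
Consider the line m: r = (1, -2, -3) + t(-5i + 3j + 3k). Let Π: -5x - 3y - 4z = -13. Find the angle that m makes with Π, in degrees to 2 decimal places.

4.95

sin θ = |n·v| / (|n||v|) = |4| / (√50 · √43) = 0.08627.
θ ≈ 4.95°.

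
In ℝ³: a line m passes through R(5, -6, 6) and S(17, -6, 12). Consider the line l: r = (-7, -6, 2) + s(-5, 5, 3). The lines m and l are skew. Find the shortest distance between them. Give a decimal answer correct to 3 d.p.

1.275

A direction vector for m is S − R = (12, 0, 6).
Common perpendicular direction n = (12, 0, 6) × (-5, 5, 3) = (-30, -66, 60).
With w = (-7, -6, 2) − (5, -6, 6) = (-12, 0, -4), w · n = 120.
Distance = |w · n| / |n| = |120| / √8856 ≈ 1.275.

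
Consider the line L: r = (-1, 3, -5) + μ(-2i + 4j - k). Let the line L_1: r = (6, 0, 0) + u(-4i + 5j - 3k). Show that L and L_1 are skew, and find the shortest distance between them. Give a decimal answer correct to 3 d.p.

1.378

Common perpendicular direction n = (-2, 4, -1) × (-4, 5, -3) = (-7, -2, 6).
With w = (6, 0, 0) − (-1, 3, -5) = (7, -3, 5), w · n = -13.
Since n ≠ 0 the lines are not parallel, and w · n = -13 ≠ 0 so they do not intersect; hence they are skew.
Distance = |w · n| / |n| = |-13| / √89 ≈ 1.378.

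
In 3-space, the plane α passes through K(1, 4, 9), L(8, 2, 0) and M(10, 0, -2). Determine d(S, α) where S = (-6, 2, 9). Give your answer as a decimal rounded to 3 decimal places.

6.001

KL = (7, -2, -9), KM = (9, -4, -11); a normal to α is KL × KM = (-14, -4, -10).
Using K: α has equation -14x - 4y - 10z = -120.
n·S − d = (-14)·(-6) + (-4)·(2) + (-10)·(9) − (-120) = 106; |n| = √312.
Distance = |106| / √312 = 106/√312 ≈ 6.001.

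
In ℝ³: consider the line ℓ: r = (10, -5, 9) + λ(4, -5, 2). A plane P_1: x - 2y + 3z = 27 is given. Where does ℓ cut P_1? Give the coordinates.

Substitute r = (10, -5, 9) + t(4, -5, 2) into the plane: 47 + 20t = 27, so t = -1.
Intersection: (10, -5, 9) + (-1)·(4, -5, 2) = (6, 0, 7).

(6, 0, 7)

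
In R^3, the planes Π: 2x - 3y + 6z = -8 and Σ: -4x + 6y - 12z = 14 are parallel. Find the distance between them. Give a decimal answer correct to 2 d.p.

0.14

Rescale Σ by 1/(-2): 2x - 3y + 6z = -7. Then distance = |-8 − (-7)| / √49 ≈ 0.14.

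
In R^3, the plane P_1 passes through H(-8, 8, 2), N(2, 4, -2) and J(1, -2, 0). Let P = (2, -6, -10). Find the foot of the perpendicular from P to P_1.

HN = (10, -4, -4), HJ = (9, -10, -2); a normal to P_1 is HN × HJ = (-32, -16, -64).
Using H: P_1 has equation -32x - 16y - 64z = 0.
Foot = P − λn with λ = (n·P − d)/|n|² = (672 − 0)/5376 = 1/8.
Foot = (2, -6, -10) − (1/8)·(-32, -16, -64) = (6, -4, -2).

(6, -4, -2)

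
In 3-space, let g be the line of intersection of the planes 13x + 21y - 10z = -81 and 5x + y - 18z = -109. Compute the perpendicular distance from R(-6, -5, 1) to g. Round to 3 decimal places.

Direction of g: (13, 21, -10) × (5, 1, -18) = (-368, 184, -92).
A point on g: solving the two plane equations with x = -4 gives (-4, 1, 5).
Taking (-4, 1, 5) on g with direction v = (-368, 184, -92): w = R − (-4, 1, 5) = (-2, -6, -4), and w × v = (1288, 1288, -2576).
Distance = |w × v| / |v| = √9953664 / √177744 ≈ 7.483.

7.483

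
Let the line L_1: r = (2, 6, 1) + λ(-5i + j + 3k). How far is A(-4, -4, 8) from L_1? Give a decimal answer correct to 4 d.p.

11.7035

Taking (2, 6, 1) on L_1 with direction v = (-5, 1, 3): w = A − (2, 6, 1) = (-6, -10, 7), and w × v = (-37, -17, -56).
Distance = |w × v| / |v| = √4794 / √35 ≈ 11.7035.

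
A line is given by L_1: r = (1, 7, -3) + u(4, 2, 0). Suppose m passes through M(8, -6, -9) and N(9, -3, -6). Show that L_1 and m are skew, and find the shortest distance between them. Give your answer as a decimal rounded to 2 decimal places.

8.25

A direction vector for m is N − M = (1, 3, 3).
Common perpendicular direction n = (4, 2, 0) × (1, 3, 3) = (6, -12, 10).
With w = (8, -6, -9) − (1, 7, -3) = (7, -13, -6), w · n = 138.
Since n ≠ 0 the lines are not parallel, and w · n = 138 ≠ 0 so they do not intersect; hence they are skew.
Distance = |w · n| / |n| = |138| / √280 ≈ 8.25.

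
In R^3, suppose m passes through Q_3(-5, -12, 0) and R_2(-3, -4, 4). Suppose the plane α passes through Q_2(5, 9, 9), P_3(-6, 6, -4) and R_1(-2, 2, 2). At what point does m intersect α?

(-4, -8, 2)

A direction vector for m is R_2 − Q_3 = (2, 8, 4).
Q_2P_3 = (-11, -3, -13), Q_2R_1 = (-7, -7, -7); a normal to α is Q_2P_3 × Q_2R_1 = (-70, 14, 56).
Using Q_2: α has equation -70x + 14y + 56z = 280.
Substitute r = (-5, -12, 0) + t(2, 8, 4) into the plane: 182 + 196t = 280, so t = 1/2.
Intersection: (-5, -12, 0) + (1/2)·(2, 8, 4) = (-4, -8, 2).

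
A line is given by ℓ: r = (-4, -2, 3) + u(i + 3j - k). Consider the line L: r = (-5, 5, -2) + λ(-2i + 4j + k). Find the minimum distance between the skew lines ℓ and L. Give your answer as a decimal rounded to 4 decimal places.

Common perpendicular direction n = (1, 3, -1) × (-2, 4, 1) = (7, 1, 10).
With w = (-5, 5, -2) − (-4, -2, 3) = (-1, 7, -5), w · n = -50.
Distance = |w · n| / |n| = |-50| / √150 ≈ 4.0825.

4.0825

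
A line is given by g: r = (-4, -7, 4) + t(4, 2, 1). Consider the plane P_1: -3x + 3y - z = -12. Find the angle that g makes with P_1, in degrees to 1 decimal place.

20.5

sin θ = |n·v| / (|n||v|) = |-7| / (√19 · √21) = 0.35044.
θ ≈ 20.5°.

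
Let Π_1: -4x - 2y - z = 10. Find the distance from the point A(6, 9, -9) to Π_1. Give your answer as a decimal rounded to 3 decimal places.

n·A − d = (-4)·(6) + (-2)·(9) + (-1)·(-9) − 10 = -43; |n| = √21.
Distance = |-43| / √21 = 43/√21 ≈ 9.383.

9.383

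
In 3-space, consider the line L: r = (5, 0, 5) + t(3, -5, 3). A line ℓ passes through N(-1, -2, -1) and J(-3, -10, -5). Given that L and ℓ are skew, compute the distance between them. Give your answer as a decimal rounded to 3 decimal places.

A direction vector for ℓ is J − N = (-2, -8, -4).
Common perpendicular direction n = (3, -5, 3) × (-2, -8, -4) = (44, 6, -34).
With w = (-1, -2, -1) − (5, 0, 5) = (-6, -2, -6), w · n = -72.
Distance = |w · n| / |n| = |-72| / √3128 ≈ 1.287.

1.287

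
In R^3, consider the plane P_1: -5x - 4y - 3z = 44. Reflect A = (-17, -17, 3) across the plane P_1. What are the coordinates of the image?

λ = (n·A − d)/|n|² = (144 − 44)/50 = 2.
Reflection = A − 2λn = (-17, -17, 3) − 4·(-5, -4, -3) = (3, -1, 15).

(3, -1, 15)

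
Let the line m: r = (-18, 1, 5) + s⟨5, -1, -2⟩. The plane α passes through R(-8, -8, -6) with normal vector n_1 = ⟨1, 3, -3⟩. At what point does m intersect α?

α: n_1·r = n_1·R gives x + 3y - 3z = -14.
Substitute r = (-18, 1, 5) + t(5, -1, -2) into the plane: -30 + 8t = -14, so t = 2.
Intersection: (-18, 1, 5) + 2·(5, -1, -2) = (-8, -1, 1).

(-8, -1, 1)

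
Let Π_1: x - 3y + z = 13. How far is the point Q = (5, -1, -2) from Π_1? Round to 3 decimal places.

n·Q − d = (1)·(5) + (-3)·(-1) + (1)·(-2) − 13 = -7; |n| = √11.
Distance = |-7| / √11 = 7/√11 ≈ 2.111.

2.111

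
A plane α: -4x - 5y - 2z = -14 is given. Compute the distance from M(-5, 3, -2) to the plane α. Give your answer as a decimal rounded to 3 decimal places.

3.429

n·M − d = (-4)·(-5) + (-5)·(3) + (-2)·(-2) − (-14) = 23; |n| = √45.
Distance = |23| / √45 = 23/√45 ≈ 3.429.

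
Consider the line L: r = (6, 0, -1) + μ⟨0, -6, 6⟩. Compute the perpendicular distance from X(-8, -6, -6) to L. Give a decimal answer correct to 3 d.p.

Taking (6, 0, -1) on L with direction v = (0, -6, 6): w = X − (6, 0, -1) = (-14, -6, -5), and w × v = (-66, 84, 84).
Distance = |w × v| / |v| = √18468 / √72 ≈ 16.016.

16.016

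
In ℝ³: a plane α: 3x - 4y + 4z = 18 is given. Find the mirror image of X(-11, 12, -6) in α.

λ = (n·X − d)/|n|² = (-105 − 18)/41 = -3.
Reflection = X − 2λn = (-11, 12, -6) − (-6)·(3, -4, 4) = (7, -12, 18).

(7, -12, 18)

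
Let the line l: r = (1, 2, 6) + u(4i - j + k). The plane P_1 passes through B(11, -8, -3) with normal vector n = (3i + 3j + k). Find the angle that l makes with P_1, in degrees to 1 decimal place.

P_1: n·r = n·B gives 3x + 3y + z = 6.
sin θ = |n·v| / (|n||v|) = |10| / (√19 · √18) = 0.54074.
θ ≈ 32.7°.

32.7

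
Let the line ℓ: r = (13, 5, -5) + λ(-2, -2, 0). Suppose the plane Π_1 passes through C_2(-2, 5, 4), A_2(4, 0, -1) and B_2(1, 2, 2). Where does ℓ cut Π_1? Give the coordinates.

(7, -1, -5)

C_2A_2 = (6, -5, -5), C_2B_2 = (3, -3, -2); a normal to Π_1 is C_2A_2 × C_2B_2 = (-5, -3, -3).
Using C_2: Π_1 has equation -5x - 3y - 3z = -17.
Substitute r = (13, 5, -5) + t(-2, -2, 0) into the plane: -65 + 16t = -17, so t = 3.
Intersection: (13, 5, -5) + 3·(-2, -2, 0) = (7, -1, -5).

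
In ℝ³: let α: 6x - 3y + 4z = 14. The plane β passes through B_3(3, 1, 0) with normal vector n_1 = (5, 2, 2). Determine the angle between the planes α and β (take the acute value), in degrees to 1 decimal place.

β: n_1·r = n_1·B_3 gives 5x + 2y + 2z = 17.
cos θ = |n₁·n₂| / (|n₁||n₂|) = |32| / (√61 · √33).
θ = arccos(0.71323) ≈ 44.5°.

44.5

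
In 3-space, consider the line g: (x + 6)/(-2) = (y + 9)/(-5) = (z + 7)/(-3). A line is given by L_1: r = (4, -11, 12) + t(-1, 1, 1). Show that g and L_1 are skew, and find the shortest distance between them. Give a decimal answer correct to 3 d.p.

18.456

g has direction (-2, -5, -3) through (-6, -9, -7).
Common perpendicular direction n = (-2, -5, -3) × (-1, 1, 1) = (-2, 5, -7).
With w = (4, -11, 12) − (-6, -9, -7) = (10, -2, 19), w · n = -163.
Since n ≠ 0 the lines are not parallel, and w · n = -163 ≠ 0 so they do not intersect; hence they are skew.
Distance = |w · n| / |n| = |-163| / √78 ≈ 18.456.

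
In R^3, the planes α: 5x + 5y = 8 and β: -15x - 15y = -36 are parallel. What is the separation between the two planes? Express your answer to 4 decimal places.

0.5657

Rescale β by 1/(-3): 5x + 5y = 12. Then distance = |8 − 12| / √50 ≈ 0.5657.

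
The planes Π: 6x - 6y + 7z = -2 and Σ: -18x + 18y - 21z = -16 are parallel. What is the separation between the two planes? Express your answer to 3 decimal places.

0.667

Rescale Σ by 1/(-3): 6x - 6y + 7z = 16/3. Then distance = |-2 − (16/3)| / √121 ≈ 0.667.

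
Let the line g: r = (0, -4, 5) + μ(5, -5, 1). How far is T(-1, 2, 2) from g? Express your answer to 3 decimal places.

4.206

Taking (0, -4, 5) on g with direction v = (5, -5, 1): w = T − (0, -4, 5) = (-1, 6, -3), and w × v = (-9, -14, -25).
Distance = |w × v| / |v| = √902 / √51 ≈ 4.206.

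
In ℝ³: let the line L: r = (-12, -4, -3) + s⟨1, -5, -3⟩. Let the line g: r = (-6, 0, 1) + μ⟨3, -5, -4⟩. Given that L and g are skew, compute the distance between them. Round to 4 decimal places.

4.0825

Common perpendicular direction n = (1, -5, -3) × (3, -5, -4) = (5, -5, 10).
With w = (-6, 0, 1) − (-12, -4, -3) = (6, 4, 4), w · n = 50.
Distance = |w · n| / |n| = |50| / √150 ≈ 4.0825.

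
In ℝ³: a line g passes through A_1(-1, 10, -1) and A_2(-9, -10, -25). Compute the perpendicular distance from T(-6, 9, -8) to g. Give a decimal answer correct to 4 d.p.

A direction vector for g is A_2 − A_1 = (-8, -20, -24).
Taking (-1, 10, -1) on g with direction v = (-8, -20, -24): w = T − (-1, 10, -1) = (-5, -1, -7), and w × v = (-116, -64, 92).
Distance = |w × v| / |v| = √26016 / √1040 ≈ 5.0015.

5.0015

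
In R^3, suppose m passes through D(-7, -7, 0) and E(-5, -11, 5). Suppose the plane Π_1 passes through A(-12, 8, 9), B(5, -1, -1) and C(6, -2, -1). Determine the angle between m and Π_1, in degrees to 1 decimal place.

A direction vector for m is E − D = (2, -4, 5).
AB = (17, -9, -10), AC = (18, -10, -10); a normal to Π_1 is AB × AC = (-10, -10, -8).
Using A: Π_1 has equation -10x - 10y - 8z = -32.
sin θ = |n·v| / (|n||v|) = |-20| / (√264 · √45) = 0.18349.
θ ≈ 10.6°.

10.6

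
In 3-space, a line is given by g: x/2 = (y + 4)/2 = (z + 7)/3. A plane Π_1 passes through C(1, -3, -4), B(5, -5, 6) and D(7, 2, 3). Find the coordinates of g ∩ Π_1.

g has direction (2, 2, 3) through (0, -4, -7).
CB = (4, -2, 10), CD = (6, 5, 7); a normal to Π_1 is CB × CD = (-64, 32, 32).
Using C: Π_1 has equation -64x + 32y + 32z = -288.
Substitute r = (0, -4, -7) + t(2, 2, 3) into the plane: -352 + 32t = -288, so t = 2.
Intersection: (0, -4, -7) + 2·(2, 2, 3) = (4, 0, -1).

(4, 0, -1)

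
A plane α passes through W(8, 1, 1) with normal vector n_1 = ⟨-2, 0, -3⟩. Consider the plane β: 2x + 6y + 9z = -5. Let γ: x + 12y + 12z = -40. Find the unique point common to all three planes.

(8, -5, 1)

α: n_1·r = n_1·W gives -2x - 3z = -19.
Solving the 3×3 linear system -2x - 3z = -19, 2x + 6y + 9z = -5, x + 12y + 12z = -40 (e.g. by elimination or Cramer's rule, determinant = 18) gives (8, -5, 1).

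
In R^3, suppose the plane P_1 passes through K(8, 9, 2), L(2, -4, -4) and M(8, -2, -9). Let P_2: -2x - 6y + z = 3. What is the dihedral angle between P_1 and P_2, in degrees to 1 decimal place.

66.6

KL = (-6, -13, -6), KM = (0, -11, -11); a normal to P_1 is KL × KM = (77, -66, 66).
Using K: P_1 has equation 77x - 66y + 66z = 154.
cos θ = |n₁·n₂| / (|n₁||n₂|) = |308| / (√14641 · √41).
θ = arccos(0.39753) ≈ 66.6°.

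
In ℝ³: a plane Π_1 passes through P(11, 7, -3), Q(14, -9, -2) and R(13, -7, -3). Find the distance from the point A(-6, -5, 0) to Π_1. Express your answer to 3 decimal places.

16.859

PQ = (3, -16, 1), PR = (2, -14, 0); a normal to Π_1 is PQ × PR = (14, 2, -10).
Using P: Π_1 has equation 14x + 2y - 10z = 198.
n·A − d = (14)·(-6) + (2)·(-5) + (-10)·(0) − 198 = -292; |n| = √300.
Distance = |-292| / √300 = 292/√300 ≈ 16.859.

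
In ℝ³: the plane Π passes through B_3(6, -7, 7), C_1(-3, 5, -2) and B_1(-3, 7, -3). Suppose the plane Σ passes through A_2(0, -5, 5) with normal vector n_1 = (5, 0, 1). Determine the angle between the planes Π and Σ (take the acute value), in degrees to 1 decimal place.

B_3C_1 = (-9, 12, -9), B_3B_1 = (-9, 14, -10); a normal to Π is B_3C_1 × B_3B_1 = (6, -9, -18).
Using B_3: Π has equation 6x - 9y - 18z = -27.
Σ: n_1·r = n_1·A_2 gives 5x + z = 5.
cos θ = |n₁·n₂| / (|n₁||n₂|) = |12| / (√441 · √26).
θ = arccos(0.11207) ≈ 83.6°.

83.6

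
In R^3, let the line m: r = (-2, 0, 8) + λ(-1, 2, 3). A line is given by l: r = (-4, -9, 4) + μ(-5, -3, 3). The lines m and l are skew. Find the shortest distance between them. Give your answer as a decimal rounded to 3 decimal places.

Common perpendicular direction n = (-1, 2, 3) × (-5, -3, 3) = (15, -12, 13).
With w = (-4, -9, 4) − (-2, 0, 8) = (-2, -9, -4), w · n = 26.
Distance = |w · n| / |n| = |26| / √538 ≈ 1.121.

1.121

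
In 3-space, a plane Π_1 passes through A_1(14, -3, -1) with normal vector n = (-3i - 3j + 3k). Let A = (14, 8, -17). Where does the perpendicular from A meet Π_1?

(5, -1, -8)

Π_1: n·r = n·A_1 gives -3x - 3y + 3z = -36.
Foot = A − λn with λ = (n·A − d)/|n|² = (-117 − (-36))/27 = -3.
Foot = (14, 8, -17) − (-3)·(-3, -3, 3) = (5, -1, -8).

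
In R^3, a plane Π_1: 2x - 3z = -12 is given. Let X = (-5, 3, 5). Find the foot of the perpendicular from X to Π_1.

(-3, 3, 2)

Foot = X − λn with λ = (n·X − d)/|n|² = (-25 − (-12))/13 = -1.
Foot = (-5, 3, 5) − (-1)·(2, 0, -3) = (-3, 3, 2).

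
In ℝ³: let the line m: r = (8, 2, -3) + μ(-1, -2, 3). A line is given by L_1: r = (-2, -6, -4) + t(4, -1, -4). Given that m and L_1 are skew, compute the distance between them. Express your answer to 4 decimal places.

Common perpendicular direction n = (-1, -2, 3) × (4, -1, -4) = (11, 8, 9).
With w = (-2, -6, -4) − (8, 2, -3) = (-10, -8, -1), w · n = -183.
Distance = |w · n| / |n| = |-183| / √266 ≈ 11.2204.

11.2204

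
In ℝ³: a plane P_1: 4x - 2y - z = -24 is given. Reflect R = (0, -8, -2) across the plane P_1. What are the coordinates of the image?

λ = (n·R − d)/|n|² = (18 − (-24))/21 = 2.
Reflection = R − 2λn = (0, -8, -2) − 4·(4, -2, -1) = (-16, 0, 2).

(-16, 0, 2)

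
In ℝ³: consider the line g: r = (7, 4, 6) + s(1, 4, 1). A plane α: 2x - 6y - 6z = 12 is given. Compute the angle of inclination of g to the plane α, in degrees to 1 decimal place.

49.2

sin θ = |n·v| / (|n||v|) = |-28| / (√76 · √18) = 0.75703.
θ ≈ 49.2°.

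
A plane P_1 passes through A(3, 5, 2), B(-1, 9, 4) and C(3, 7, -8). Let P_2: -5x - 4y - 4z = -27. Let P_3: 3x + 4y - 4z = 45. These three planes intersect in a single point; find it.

AB = (-4, 4, 2), AC = (0, 2, -10); a normal to P_1 is AB × AC = (-44, -40, -8).
Using A: P_1 has equation -44x - 40y - 8z = -348.
Solving the 3×3 linear system -44x - 40y - 8z = -348, -5x - 4y - 4z = -27, 3x + 4y - 4z = 45 (e.g. by elimination or Cramer's rule, determinant = -64) gives (3, 6, -3).

(3, 6, -3)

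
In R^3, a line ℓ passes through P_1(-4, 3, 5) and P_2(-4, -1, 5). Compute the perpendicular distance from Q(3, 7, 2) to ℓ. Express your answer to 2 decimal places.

A direction vector for ℓ is P_2 − P_1 = (0, -4, 0).
Taking (-4, 3, 5) on ℓ with direction v = (0, -4, 0): w = Q − (-4, 3, 5) = (7, 4, -3), and w × v = (-12, 0, -28).
Distance = |w × v| / |v| = √928 / √16 ≈ 7.62.

7.62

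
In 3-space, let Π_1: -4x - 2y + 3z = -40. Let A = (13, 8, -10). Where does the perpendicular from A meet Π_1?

(5, 4, -4)

Foot = A − λn with λ = (n·A − d)/|n|² = (-98 − (-40))/29 = -2.
Foot = (13, 8, -10) − (-2)·(-4, -2, 3) = (5, 4, -4).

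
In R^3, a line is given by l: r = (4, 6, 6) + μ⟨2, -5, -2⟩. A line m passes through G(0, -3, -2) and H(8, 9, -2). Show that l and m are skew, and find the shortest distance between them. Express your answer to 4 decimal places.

6.6097

A direction vector for m is H − G = (8, 12, 0).
Common perpendicular direction n = (2, -5, -2) × (8, 12, 0) = (24, -16, 64).
With w = (0, -3, -2) − (4, 6, 6) = (-4, -9, -8), w · n = -464.
Since n ≠ 0 the lines are not parallel, and w · n = -464 ≠ 0 so they do not intersect; hence they are skew.
Distance = |w · n| / |n| = |-464| / √4928 ≈ 6.6097.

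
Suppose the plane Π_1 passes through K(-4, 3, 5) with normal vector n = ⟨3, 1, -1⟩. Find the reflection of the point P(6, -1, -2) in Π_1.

(-12, -7, 4)

Π_1: n·r = n·K gives 3x + y - z = -14.
λ = (n·P − d)/|n|² = (19 − (-14))/11 = 3.
Reflection = P − 2λn = (6, -1, -2) − 6·(3, 1, -1) = (-12, -7, 4).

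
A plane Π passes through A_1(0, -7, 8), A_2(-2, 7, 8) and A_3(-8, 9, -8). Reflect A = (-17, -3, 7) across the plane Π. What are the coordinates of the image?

(11, 1, -3)

A_1A_2 = (-2, 14, 0), A_1A_3 = (-8, 16, -16); a normal to Π is A_1A_2 × A_1A_3 = (-224, -32, 80).
Using A_1: Π has equation -224x - 32y + 80z = 864.
λ = (n·A − d)/|n|² = (4464 − 864)/57600 = 1/16.
Reflection = A − 2λn = (-17, -3, 7) − (1/8)·(-224, -32, 80) = (11, 1, -3).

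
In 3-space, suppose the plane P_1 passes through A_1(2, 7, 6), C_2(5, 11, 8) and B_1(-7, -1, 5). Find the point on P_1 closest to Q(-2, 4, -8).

(2, -1, -4)

A_1C_2 = (3, 4, 2), A_1B_1 = (-9, -8, -1); a normal to P_1 is A_1C_2 × A_1B_1 = (12, -15, 12).
Using A_1: P_1 has equation 12x - 15y + 12z = -9.
Foot = Q − λn with λ = (n·Q − d)/|n|² = (-180 − (-9))/513 = -1/3.
Foot = (-2, 4, -8) − (-1/3)·(12, -15, 12) = (2, -1, -4).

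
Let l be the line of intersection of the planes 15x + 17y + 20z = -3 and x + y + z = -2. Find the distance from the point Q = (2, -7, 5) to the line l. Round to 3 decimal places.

5.921

Direction of l: (15, 17, 20) × (1, 1, 1) = (-3, 5, -2).
A point on l: solving the two plane equations with x = -8 gives (-8, 1, 5).
Taking (-8, 1, 5) on l with direction v = (-3, 5, -2): w = Q − (-8, 1, 5) = (10, -8, 0), and w × v = (16, 20, 26).
Distance = |w × v| / |v| = √1332 / √38 ≈ 5.921.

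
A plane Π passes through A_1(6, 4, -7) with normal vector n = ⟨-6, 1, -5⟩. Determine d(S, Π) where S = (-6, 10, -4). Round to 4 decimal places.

8.0010

Π: n·r = n·A_1 gives -6x + y - 5z = 3.
n·S − d = (-6)·(-6) + (1)·(10) + (-5)·(-4) − 3 = 63; |n| = √62.
Distance = |63| / √62 = 63/√62 ≈ 8.0010.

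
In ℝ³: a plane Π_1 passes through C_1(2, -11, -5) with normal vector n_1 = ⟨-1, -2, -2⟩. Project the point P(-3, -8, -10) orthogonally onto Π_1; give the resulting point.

Π_1: n_1·r = n_1·C_1 gives -x - 2y - 2z = 30.
Foot = P − λn with λ = (n·P − d)/|n|² = (39 − 30)/9 = 1.
Foot = (-3, -8, -10) − 1·(-1, -2, -2) = (-2, -6, -8).

(-2, -6, -8)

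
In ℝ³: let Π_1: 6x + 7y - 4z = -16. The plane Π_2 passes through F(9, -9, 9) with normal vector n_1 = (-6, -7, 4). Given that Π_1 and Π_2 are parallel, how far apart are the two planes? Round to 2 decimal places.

Π_2: n_1·r = n_1·F gives -6x - 7y + 4z = 45.
Rescale Π_2 by 1/(-1): 6x + 7y - 4z = -45. Then distance = |-16 − (-45)| / √101 ≈ 2.89.

2.89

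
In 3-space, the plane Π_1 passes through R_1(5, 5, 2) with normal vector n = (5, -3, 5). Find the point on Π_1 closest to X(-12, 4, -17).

(3, -5, -2)

Π_1: n·r = n·R_1 gives 5x - 3y + 5z = 20.
Foot = X − λn with λ = (n·X − d)/|n|² = (-157 − 20)/59 = -3.
Foot = (-12, 4, -17) − (-3)·(5, -3, 5) = (3, -5, -2).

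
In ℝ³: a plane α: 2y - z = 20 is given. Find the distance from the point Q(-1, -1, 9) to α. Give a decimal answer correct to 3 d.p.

n·Q − d = (0)·(-1) + (2)·(-1) + (-1)·(9) − 20 = -31; |n| = √5.
Distance = |-31| / √5 = 31/√5 ≈ 13.864.

13.864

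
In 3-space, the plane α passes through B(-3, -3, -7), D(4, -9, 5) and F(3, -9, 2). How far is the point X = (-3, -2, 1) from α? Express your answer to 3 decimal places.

1.857

BD = (7, -6, 12), BF = (6, -6, 9); a normal to α is BD × BF = (18, 9, -6).
Using B: α has equation 18x + 9y - 6z = -39.
n·X − d = (18)·(-3) + (9)·(-2) + (-6)·(1) − (-39) = -39; |n| = √441.
Distance = |-39| / √441 = 39/√441 ≈ 1.857.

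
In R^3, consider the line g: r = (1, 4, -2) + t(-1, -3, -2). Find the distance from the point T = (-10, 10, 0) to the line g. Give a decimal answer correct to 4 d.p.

12.3433

Taking (1, 4, -2) on g with direction v = (-1, -3, -2): w = T − (1, 4, -2) = (-11, 6, 2), and w × v = (-6, -24, 39).
Distance = |w × v| / |v| = √2133 / √14 ≈ 12.3433.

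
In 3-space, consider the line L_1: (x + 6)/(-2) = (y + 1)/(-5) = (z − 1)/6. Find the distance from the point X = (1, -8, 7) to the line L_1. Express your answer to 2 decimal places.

9.17

L_1 has direction (-2, -5, 6) through (-6, -1, 1).
Taking (-6, -1, 1) on L_1 with direction v = (-2, -5, 6): w = X − (-6, -1, 1) = (7, -7, 6), and w × v = (-12, -54, -49).
Distance = |w × v| / |v| = √5461 / √65 ≈ 9.17.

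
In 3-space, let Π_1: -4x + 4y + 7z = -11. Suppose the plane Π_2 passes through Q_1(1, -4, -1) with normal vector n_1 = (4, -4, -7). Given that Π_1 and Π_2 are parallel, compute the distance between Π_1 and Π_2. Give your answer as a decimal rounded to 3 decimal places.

1.778

Π_2: n_1·r = n_1·Q_1 gives 4x - 4y - 7z = 27.
Rescale Π_2 by 1/(-1): -4x + 4y + 7z = -27. Then distance = |-11 − (-27)| / √81 ≈ 1.778.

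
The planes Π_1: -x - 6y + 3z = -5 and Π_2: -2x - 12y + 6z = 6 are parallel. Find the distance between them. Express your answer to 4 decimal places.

Rescale Π_2 by 1/2: -x - 6y + 3z = 3. Then distance = |-5 − 3| / √46 ≈ 1.1795.

1.1795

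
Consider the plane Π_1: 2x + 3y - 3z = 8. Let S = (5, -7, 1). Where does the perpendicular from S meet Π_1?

Foot = S − λn with λ = (n·S − d)/|n|² = (-14 − 8)/22 = -1.
Foot = (5, -7, 1) − (-1)·(2, 3, -3) = (7, -4, -2).

(7, -4, -2)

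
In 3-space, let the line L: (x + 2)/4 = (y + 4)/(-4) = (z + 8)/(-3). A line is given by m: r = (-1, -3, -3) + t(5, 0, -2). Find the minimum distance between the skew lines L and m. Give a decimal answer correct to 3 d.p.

4.459

L has direction (4, -4, -3) through (-2, -4, -8).
Common perpendicular direction n = (4, -4, -3) × (5, 0, -2) = (8, -7, 20).
With w = (-1, -3, -3) − (-2, -4, -8) = (1, 1, 5), w · n = 101.
Distance = |w · n| / |n| = |101| / √513 ≈ 4.459.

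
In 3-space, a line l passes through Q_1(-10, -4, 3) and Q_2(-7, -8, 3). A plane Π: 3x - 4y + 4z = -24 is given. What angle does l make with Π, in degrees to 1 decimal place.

51.3

A direction vector for l is Q_2 − Q_1 = (3, -4, 0).
sin θ = |n·v| / (|n||v|) = |25| / (√41 · √25) = 0.78087.
θ ≈ 51.3°.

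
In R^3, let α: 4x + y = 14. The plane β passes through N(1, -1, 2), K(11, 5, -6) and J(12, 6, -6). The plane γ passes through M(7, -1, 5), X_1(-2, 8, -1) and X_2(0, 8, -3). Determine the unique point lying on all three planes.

NK = (10, 6, -8), NJ = (11, 7, -8); a normal to β is NK × NJ = (8, -8, 4).
Using N: β has equation 8x - 8y + 4z = 24.
MX_1 = (-9, 9, -6), MX_2 = (-7, 9, -8); a normal to γ is MX_1 × MX_2 = (-18, -30, -18).
Using M: γ has equation -18x - 30y - 18z = -186.
Solving the 3×3 linear system 4x + y = 14, 8x - 8y + 4z = 24, -18x - 30y - 18z = -186 (e.g. by elimination or Cramer's rule, determinant = 1128) gives (3, 2, 4).

(3, 2, 4)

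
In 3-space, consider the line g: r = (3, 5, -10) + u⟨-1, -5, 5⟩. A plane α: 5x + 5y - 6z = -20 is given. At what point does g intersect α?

(1, -5, 0)

Substitute r = (3, 5, -10) + t(-1, -5, 5) into the plane: 100 + (-60)t = -20, so t = 2.
Intersection: (3, 5, -10) + 2·(-1, -5, 5) = (1, -5, 0).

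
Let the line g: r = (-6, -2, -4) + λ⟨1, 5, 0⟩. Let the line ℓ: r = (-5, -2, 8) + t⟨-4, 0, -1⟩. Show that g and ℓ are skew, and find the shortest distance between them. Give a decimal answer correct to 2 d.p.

Common perpendicular direction n = (1, 5, 0) × (-4, 0, -1) = (-5, 1, 20).
With w = (-5, -2, 8) − (-6, -2, -4) = (1, 0, 12), w · n = 235.
Since n ≠ 0 the lines are not parallel, and w · n = 235 ≠ 0 so they do not intersect; hence they are skew.
Distance = |w · n| / |n| = |235| / √426 ≈ 11.39.

11.39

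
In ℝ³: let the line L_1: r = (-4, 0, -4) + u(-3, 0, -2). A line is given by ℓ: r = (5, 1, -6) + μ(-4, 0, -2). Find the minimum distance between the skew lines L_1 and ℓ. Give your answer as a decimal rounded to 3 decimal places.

Common perpendicular direction n = (-3, 0, -2) × (-4, 0, -2) = (0, 2, 0).
With w = (5, 1, -6) − (-4, 0, -4) = (9, 1, -2), w · n = 2.
Distance = |w · n| / |n| = |2| / √4 ≈ 1.000.

1.000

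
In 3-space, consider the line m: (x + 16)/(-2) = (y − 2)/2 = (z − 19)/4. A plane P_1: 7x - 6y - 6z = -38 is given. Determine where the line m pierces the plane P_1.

(-8, -6, 3)

m has direction (-2, 2, 4) through (-16, 2, 19).
Substitute r = (-16, 2, 19) + t(-2, 2, 4) into the plane: -238 + (-50)t = -38, so t = -4.
Intersection: (-16, 2, 19) + (-4)·(-2, 2, 4) = (-8, -6, 3).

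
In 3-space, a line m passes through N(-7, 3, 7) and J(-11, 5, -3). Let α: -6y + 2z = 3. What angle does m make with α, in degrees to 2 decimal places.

A direction vector for m is J − N = (-4, 2, -10).
sin θ = |n·v| / (|n||v|) = |-32| / (√40 · √120) = 0.46188.
θ ≈ 27.51°.

27.51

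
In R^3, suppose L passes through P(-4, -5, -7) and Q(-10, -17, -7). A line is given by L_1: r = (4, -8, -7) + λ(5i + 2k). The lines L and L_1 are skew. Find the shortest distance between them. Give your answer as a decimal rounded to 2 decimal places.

3.47

A direction vector for L is Q − P = (-6, -12, 0).
Common perpendicular direction n = (-6, -12, 0) × (5, 0, 2) = (-24, 12, 60).
With w = (4, -8, -7) − (-4, -5, -7) = (8, -3, 0), w · n = -228.
Distance = |w · n| / |n| = |-228| / √4320 ≈ 3.47.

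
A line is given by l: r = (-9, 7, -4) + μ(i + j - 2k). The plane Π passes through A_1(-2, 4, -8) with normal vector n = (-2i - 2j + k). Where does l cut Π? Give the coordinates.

(-7, 9, -8)

Π: n·r = n·A_1 gives -2x - 2y + z = -12.
Substitute r = (-9, 7, -4) + t(1, 1, -2) into the plane: 0 + (-6)t = -12, so t = 2.
Intersection: (-9, 7, -4) + 2·(1, 1, -2) = (-7, 9, -8).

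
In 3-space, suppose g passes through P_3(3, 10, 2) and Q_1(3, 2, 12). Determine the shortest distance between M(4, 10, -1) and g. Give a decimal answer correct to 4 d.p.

A direction vector for g is Q_1 − P_3 = (0, -8, 10).
Taking (3, 10, 2) on g with direction v = (0, -8, 10): w = M − (3, 10, 2) = (1, 0, -3), and w × v = (-24, -10, -8).
Distance = |w × v| / |v| = √740 / √164 ≈ 2.1242.

2.1242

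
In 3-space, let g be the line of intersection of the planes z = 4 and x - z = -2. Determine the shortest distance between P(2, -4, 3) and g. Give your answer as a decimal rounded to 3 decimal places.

Direction of g: (0, 0, 1) × (1, 0, -1) = (0, 1, 0).
A point on g: solving the two plane equations with y = -3 gives (2, -3, 4).
Taking (2, -3, 4) on g with direction v = (0, 1, 0): w = P − (2, -3, 4) = (0, -1, -1), and w × v = (1, 0, 0).
Distance = |w × v| / |v| = √1 / √1 ≈ 1.000.

1.000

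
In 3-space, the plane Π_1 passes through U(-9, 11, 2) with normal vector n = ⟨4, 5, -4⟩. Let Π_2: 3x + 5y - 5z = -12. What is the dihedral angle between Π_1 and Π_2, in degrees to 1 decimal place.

Π_1: n·r = n·U gives 4x + 5y - 4z = 11.
cos θ = |n₁·n₂| / (|n₁||n₂|) = |57| / (√57 · √59).
θ = arccos(0.98290) ≈ 10.6°.

10.6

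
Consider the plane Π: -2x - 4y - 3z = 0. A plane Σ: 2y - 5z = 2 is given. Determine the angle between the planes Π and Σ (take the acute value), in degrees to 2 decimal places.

cos θ = |n₁·n₂| / (|n₁||n₂|) = |7| / (√29 · √29).
θ = arccos(0.24138) ≈ 76.03°.

76.03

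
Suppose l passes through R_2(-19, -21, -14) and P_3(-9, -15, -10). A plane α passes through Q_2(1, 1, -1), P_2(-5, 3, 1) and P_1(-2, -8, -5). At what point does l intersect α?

(1, -9, -6)

A direction vector for l is P_3 − R_2 = (10, 6, 4).
Q_2P_2 = (-6, 2, 2), Q_2P_1 = (-3, -9, -4); a normal to α is Q_2P_2 × Q_2P_1 = (10, -30, 60).
Using Q_2: α has equation 10x - 30y + 60z = -80.
Substitute r = (-19, -21, -14) + t(10, 6, 4) into the plane: -400 + 160t = -80, so t = 2.
Intersection: (-19, -21, -14) + 2·(10, 6, 4) = (1, -9, -6).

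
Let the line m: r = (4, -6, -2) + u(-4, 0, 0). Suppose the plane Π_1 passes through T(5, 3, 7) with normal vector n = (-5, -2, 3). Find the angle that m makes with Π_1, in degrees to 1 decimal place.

54.2

Π_1: n·r = n·T gives -5x - 2y + 3z = -10.
sin θ = |n·v| / (|n||v|) = |20| / (√38 · √16) = 0.81111.
θ ≈ 54.2°.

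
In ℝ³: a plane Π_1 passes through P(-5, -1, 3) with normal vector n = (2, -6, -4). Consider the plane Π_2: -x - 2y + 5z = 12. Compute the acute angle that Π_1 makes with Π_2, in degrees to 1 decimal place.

75.9

Π_1: n·r = n·P gives 2x - 6y - 4z = -16.
cos θ = |n₁·n₂| / (|n₁||n₂|) = |-10| / (√56 · √30).
θ = arccos(0.24398) ≈ 75.9°.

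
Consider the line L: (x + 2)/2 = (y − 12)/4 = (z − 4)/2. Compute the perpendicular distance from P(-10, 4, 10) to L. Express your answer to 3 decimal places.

L has direction (2, 4, 2) through (-2, 12, 4).
Taking (-2, 12, 4) on L with direction v = (2, 4, 2): w = P − (-2, 12, 4) = (-8, -8, 6), and w × v = (-40, 28, -16).
Distance = |w × v| / |v| = √2640 / √24 ≈ 10.488.

10.488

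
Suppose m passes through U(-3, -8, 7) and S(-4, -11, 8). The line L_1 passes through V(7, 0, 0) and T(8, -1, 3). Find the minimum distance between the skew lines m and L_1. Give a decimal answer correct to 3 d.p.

7.757

A direction vector for m is S − U = (-1, -3, 1).
A direction vector for L_1 is T − V = (1, -1, 3).
Common perpendicular direction n = (-1, -3, 1) × (1, -1, 3) = (-8, 4, 4).
With w = (7, 0, 0) − (-3, -8, 7) = (10, 8, -7), w · n = -76.
Distance = |w · n| / |n| = |-76| / √96 ≈ 7.757.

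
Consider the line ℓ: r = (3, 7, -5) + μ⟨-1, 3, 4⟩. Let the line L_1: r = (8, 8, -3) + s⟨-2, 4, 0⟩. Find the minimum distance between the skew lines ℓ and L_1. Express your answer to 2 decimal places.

4.67

Common perpendicular direction n = (-1, 3, 4) × (-2, 4, 0) = (-16, -8, 2).
With w = (8, 8, -3) − (3, 7, -5) = (5, 1, 2), w · n = -84.
Distance = |w · n| / |n| = |-84| / √324 ≈ 4.67.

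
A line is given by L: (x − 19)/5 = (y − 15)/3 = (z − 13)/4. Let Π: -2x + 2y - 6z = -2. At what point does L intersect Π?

(4, 6, 1)

L has direction (5, 3, 4) through (19, 15, 13).
Substitute r = (19, 15, 13) + t(5, 3, 4) into the plane: -86 + (-28)t = -2, so t = -3.
Intersection: (19, 15, 13) + (-3)·(5, 3, 4) = (4, 6, 1).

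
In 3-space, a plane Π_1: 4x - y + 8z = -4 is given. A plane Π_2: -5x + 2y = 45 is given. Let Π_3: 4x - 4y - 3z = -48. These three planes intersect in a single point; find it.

Solving the 3×3 linear system 4x - y + 8z = -4, -5x + 2y = 45, 4x - 4y - 3z = -48 (e.g. by elimination or Cramer's rule, determinant = 87) gives (-9, 0, 4).

(-9, 0, 4)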